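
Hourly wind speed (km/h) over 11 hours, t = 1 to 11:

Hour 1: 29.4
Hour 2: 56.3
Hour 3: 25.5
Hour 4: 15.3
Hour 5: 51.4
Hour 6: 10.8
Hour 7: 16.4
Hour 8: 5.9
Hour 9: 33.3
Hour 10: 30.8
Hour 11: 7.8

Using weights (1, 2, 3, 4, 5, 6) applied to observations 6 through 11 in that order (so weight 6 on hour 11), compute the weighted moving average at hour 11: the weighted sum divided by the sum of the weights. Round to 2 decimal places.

Weighted sum: 1·10.8 + 2·16.4 + 3·5.9 + 4·33.3 + 5·30.8 + 6·7.8 = 10.8 + 32.8 + 17.7 + 133.2 + 154.0 + 46.8 = 395.3
Weight total: 1 + 2 + 3 + 4 + 5 + 6 = 21
WMA = 395.3 / 21 = 18.82

18.82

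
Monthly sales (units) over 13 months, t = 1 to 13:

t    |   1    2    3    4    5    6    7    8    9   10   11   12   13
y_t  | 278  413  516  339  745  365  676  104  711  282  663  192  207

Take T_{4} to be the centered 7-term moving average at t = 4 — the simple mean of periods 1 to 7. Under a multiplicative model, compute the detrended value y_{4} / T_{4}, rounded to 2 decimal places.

Trend T_4 = (278 + 413 + 516 + 339 + 745 + 365 + 676) / 7 = 3332/7 = 476.0000
Ratio to trend: 339 / 476.0000 = 0.71

0.71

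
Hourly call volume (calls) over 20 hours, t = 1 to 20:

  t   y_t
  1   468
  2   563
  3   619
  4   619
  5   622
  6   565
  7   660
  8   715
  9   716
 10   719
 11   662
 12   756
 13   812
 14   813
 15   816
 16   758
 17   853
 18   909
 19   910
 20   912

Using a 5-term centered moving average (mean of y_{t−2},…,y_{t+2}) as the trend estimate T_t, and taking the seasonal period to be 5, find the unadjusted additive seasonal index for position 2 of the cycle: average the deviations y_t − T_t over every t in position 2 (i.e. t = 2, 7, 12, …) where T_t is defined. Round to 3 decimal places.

Season position 2 occurs at t = 7, 12, 17 (where T_t is defined).
t=7: T_7 = 655.60000; y_7 − T_7 = 660 − 655.60000 = 4.40000
t=12: T_12 = 752.40000; y_12 − T_12 = 756 − 752.40000 = 3.60000
t=17: T_17 = 849.20000; y_17 − T_17 = 853 − 849.20000 = 3.80000
Mean deviation: (4.40000 + 3.60000 + 3.80000) / 3 = 3.933

3.933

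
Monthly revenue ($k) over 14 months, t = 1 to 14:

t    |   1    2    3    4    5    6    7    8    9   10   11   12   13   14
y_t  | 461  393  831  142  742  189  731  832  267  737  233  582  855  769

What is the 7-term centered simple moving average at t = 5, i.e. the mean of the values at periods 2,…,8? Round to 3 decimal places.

Sum of periods 2–8: 393 + 831 + 142 + 742 + 189 + 731 + 832 = 3860
Divide by 7: 3860 / 7 = 551.429

551.429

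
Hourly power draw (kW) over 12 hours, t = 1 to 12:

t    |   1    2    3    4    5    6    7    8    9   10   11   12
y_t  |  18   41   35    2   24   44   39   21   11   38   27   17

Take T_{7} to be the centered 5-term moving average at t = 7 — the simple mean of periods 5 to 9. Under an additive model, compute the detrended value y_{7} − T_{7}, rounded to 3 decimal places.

11.200

Trend T_7 = (24 + 44 + 39 + 21 + 11) / 5 = 139/5 = 27.80000
Detrended value: 39 − 27.80000 = 11.200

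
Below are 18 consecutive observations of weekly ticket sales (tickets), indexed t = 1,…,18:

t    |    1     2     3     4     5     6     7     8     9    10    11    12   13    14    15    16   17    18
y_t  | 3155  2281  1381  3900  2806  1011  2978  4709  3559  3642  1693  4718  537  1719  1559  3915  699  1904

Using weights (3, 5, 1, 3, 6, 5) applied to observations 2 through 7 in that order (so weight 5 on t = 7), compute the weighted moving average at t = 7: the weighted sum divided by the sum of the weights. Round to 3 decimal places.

2044.435

Weighted sum: 3·2281 + 5·1381 + 1·3900 + 3·2806 + 6·1011 + 5·2978 = 6843 + 6905 + 3900 + 8418 + 6066 + 14890 = 47022
Weight total: 3 + 5 + 1 + 3 + 6 + 5 = 23
WMA = 47022 / 23 = 2044.435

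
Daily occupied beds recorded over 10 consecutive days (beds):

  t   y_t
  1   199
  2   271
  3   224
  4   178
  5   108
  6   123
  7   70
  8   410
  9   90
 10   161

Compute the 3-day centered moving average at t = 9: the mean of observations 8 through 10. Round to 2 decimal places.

220.33

Sum of periods 8–10: 410 + 90 + 161 = 661
Divide by 3: 661 / 3 = 220.33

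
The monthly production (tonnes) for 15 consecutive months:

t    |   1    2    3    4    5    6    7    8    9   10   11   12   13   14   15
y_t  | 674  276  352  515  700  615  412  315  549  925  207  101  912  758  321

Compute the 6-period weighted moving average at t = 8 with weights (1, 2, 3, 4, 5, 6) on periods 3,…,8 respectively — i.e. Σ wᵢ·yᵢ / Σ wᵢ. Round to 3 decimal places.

Weighted sum: 1·352 + 2·515 + 3·700 + 4·615 + 5·412 + 6·315 = 352 + 1030 + 2100 + 2460 + 2060 + 1890 = 9892
Weight total: 1 + 2 + 3 + 4 + 5 + 6 = 21
WMA = 9892 / 21 = 471.048

471.048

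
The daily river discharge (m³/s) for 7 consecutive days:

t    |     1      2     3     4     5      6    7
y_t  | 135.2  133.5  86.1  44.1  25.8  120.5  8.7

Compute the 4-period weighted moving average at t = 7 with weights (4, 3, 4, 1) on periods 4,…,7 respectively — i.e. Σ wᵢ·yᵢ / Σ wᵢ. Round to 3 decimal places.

Weighted sum: 4·44.1 + 3·25.8 + 4·120.5 + 1·8.7 = 176.4 + 77.4 + 482.0 + 8.7 = 744.5
Weight total: 4 + 3 + 4 + 1 = 12
WMA = 744.5 / 12 = 62.042

62.042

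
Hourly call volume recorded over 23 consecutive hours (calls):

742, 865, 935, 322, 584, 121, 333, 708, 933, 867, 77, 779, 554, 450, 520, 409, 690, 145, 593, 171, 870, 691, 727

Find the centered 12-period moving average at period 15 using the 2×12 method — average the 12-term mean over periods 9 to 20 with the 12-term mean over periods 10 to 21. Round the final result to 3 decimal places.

Sum over 9–20: 933 + 867 + 77 + 779 + 554 + 450 + 520 + 409 + 690 + 145 + 593 + 171 = 6188
Sum over 10–21: 867 + 77 + 779 + 554 + 450 + 520 + 409 + 690 + 145 + 593 + 171 + 870 = 6125
CMA at t=15 = (6188 + 6125) / (2·12) = 12313 / 24 = 513.042

513.042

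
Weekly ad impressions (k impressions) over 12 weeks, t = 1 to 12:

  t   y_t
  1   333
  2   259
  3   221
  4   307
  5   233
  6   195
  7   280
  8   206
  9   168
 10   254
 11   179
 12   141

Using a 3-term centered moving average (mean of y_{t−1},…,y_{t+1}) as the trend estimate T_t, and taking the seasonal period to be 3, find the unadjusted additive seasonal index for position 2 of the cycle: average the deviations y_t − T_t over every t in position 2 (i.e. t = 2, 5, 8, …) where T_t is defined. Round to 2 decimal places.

-12.08

Season position 2 occurs at t = 2, 5, 8, 11 (where T_t is defined).
t=2: T_2 = 271.0000; y_2 − T_2 = 259 − 271.0000 = -12.0000
t=5: T_5 = 245.0000; y_5 − T_5 = 233 − 245.0000 = -12.0000
t=8: T_8 = 218.0000; y_8 − T_8 = 206 − 218.0000 = -12.0000
t=11: T_11 = 191.3333; y_11 − T_11 = 179 − 191.3333 = -12.3333
Mean deviation: (-12.0000 + -12.0000 + -12.0000 + -12.3333) / 4 = -12.08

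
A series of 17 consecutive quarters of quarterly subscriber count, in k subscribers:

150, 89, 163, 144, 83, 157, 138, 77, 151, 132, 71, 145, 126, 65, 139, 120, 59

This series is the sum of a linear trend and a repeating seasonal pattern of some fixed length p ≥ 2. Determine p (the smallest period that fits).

3

First differences y_{t+1} − y_t: -61, 74, -19, -61, 74, -19, -61, 74, …
The difference pattern repeats every 3 terms and not for any smaller step, so p = 3.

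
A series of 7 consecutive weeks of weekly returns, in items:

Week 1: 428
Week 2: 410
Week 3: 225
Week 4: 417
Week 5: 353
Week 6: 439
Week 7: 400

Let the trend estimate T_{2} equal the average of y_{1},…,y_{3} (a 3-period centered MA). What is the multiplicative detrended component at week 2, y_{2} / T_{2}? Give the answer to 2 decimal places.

1.16

Trend T_2 = (428 + 410 + 225) / 3 = 1063/3 = 354.3333
Ratio to trend: 410 / 354.3333 = 1.16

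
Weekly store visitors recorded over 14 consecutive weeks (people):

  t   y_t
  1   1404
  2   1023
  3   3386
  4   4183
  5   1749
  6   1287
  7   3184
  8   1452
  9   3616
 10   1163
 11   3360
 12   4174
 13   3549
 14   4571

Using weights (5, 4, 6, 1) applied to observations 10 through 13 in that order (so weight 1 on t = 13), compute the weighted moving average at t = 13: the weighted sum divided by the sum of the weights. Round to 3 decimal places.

Weighted sum: 5·1163 + 4·3360 + 6·4174 + 1·3549 = 5815 + 13440 + 25044 + 3549 = 47848
Weight total: 5 + 4 + 6 + 1 = 16
WMA = 47848 / 16 = 2990.500

2990.500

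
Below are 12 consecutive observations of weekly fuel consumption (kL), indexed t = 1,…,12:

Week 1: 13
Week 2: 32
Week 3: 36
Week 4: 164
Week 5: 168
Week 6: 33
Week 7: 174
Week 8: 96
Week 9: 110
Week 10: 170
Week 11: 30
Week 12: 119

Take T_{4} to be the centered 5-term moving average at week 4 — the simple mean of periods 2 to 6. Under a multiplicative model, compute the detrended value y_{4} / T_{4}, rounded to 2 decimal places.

1.89

Trend T_4 = (32 + 36 + 164 + 168 + 33) / 5 = 433/5 = 86.6000
Ratio to trend: 164 / 86.6000 = 1.89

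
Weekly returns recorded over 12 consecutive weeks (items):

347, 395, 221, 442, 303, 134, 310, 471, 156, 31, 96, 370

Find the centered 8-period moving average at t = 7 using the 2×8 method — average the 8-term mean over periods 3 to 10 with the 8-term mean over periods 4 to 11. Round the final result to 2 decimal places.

Sum over 3–10: 221 + 442 + 303 + 134 + 310 + 471 + 156 + 31 = 2068
Sum over 4–11: 442 + 303 + 134 + 310 + 471 + 156 + 31 + 96 = 1943
CMA at t=7 = (2068 + 1943) / (2·8) = 4011 / 16 = 250.69

250.69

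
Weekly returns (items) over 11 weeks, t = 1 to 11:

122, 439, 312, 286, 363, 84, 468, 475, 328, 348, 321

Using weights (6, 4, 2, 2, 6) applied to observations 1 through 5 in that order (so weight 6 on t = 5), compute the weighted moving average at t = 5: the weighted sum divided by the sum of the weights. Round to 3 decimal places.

293.100

Weighted sum: 6·122 + 4·439 + 2·312 + 2·286 + 6·363 = 732 + 1756 + 624 + 572 + 2178 = 5862
Weight total: 6 + 4 + 2 + 2 + 6 = 20
WMA = 5862 / 20 = 293.100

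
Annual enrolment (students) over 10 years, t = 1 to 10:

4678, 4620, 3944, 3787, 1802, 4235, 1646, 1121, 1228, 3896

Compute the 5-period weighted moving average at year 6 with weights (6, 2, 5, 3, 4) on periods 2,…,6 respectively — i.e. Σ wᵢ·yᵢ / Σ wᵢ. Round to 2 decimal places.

3844.45

Weighted sum: 6·4620 + 2·3944 + 5·3787 + 3·1802 + 4·4235 = 27720 + 7888 + 18935 + 5406 + 16940 = 76889
Weight total: 6 + 2 + 5 + 3 + 4 = 20
WMA = 76889 / 20 = 3844.45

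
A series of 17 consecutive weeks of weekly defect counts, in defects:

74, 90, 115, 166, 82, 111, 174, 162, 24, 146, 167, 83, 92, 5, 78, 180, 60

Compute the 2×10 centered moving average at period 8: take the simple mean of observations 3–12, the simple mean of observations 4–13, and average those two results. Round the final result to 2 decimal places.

Sum over 3–12: 115 + 166 + 82 + 111 + 174 + 162 + 24 + 146 + 167 + 83 = 1230
Sum over 4–13: 166 + 82 + 111 + 174 + 162 + 24 + 146 + 167 + 83 + 92 = 1207
CMA at t=8 = (1230 + 1207) / (2·10) = 2437 / 20 = 121.85

121.85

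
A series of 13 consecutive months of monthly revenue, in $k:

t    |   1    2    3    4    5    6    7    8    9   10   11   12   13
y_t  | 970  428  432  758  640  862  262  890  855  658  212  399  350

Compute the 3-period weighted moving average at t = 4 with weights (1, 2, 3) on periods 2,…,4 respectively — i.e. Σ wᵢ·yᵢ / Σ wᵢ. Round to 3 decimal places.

594.333

Weighted sum: 1·428 + 2·432 + 3·758 = 428 + 864 + 2274 = 3566
Weight total: 1 + 2 + 3 = 6
WMA = 3566 / 6 = 594.333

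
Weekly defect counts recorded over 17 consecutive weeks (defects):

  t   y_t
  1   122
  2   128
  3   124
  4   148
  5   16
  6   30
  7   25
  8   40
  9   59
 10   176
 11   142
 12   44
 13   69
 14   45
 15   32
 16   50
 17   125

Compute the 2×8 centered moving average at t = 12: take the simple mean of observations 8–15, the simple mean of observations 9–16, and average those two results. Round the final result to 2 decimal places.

76.50

Sum over 8–15: 40 + 59 + 176 + 142 + 44 + 69 + 45 + 32 = 607
Sum over 9–16: 59 + 176 + 142 + 44 + 69 + 45 + 32 + 50 = 617
CMA at t=12 = (607 + 617) / (2·8) = 1224 / 16 = 76.50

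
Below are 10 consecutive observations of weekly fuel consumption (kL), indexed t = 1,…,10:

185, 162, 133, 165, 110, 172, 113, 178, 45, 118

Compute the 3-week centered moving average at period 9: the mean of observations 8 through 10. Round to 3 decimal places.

Sum of periods 8–10: 178 + 45 + 118 = 341
Divide by 3: 341 / 3 = 113.667

113.667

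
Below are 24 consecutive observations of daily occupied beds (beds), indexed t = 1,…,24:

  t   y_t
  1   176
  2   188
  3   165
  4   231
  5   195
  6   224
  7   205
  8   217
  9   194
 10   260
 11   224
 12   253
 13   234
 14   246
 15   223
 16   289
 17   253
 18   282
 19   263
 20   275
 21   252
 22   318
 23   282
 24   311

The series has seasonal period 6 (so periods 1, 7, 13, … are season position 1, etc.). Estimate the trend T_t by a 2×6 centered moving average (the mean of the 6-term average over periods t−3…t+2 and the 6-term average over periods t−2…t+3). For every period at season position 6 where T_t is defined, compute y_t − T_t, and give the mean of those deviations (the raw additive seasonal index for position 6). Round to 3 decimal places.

Season position 6 occurs at t = 6, 12, 18 (where T_t is defined).
t=6: T_6 = 208.58333; y_6 − T_6 = 224 − 208.58333 = 15.41667
t=12: T_12 = 237.58333; y_12 − T_12 = 253 − 237.58333 = 15.41667
t=18: T_18 = 266.58333; y_18 − T_18 = 282 − 266.58333 = 15.41667
Mean deviation: (15.41667 + 15.41667 + 15.41667) / 3 = 15.417

15.417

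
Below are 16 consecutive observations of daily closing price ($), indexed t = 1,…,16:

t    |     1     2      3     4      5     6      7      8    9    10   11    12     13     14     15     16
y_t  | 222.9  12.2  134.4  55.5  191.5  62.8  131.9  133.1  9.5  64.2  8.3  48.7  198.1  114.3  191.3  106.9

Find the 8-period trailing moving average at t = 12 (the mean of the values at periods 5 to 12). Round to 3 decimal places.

Sum of periods 5–12: 191.5 + 62.8 + 131.9 + 133.1 + 9.5 + 64.2 + 8.3 + 48.7 = 650.0
Divide by 8: 650.0 / 8 = 81.250

81.250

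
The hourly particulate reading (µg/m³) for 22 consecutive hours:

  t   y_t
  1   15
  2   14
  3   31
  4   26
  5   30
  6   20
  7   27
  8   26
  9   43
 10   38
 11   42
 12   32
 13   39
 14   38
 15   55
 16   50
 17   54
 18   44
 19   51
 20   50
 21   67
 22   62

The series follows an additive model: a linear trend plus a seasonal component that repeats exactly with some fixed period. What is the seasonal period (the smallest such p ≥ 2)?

6

First differences y_{t+1} − y_t: -1, 17, -5, 4, -10, 7, -1, 17, -5, 4, -10, 7, -1, 17, …
The difference pattern repeats every 6 terms and not for any smaller step, so p = 6.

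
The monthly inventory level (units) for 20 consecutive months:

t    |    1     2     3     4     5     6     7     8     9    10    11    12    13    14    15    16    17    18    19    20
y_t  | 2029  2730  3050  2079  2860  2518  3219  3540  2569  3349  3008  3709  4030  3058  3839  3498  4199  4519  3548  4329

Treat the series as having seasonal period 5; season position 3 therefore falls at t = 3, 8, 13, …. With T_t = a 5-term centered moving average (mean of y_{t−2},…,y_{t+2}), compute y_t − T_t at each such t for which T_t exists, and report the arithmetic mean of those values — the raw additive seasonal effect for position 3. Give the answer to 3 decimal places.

500.750

Season position 3 occurs at t = 3, 8, 13, 18 (where T_t is defined).
t=3: T_3 = 2549.60000; y_3 − T_3 = 3050 − 2549.60000 = 500.40000
t=8: T_8 = 3039.00000; y_8 − T_8 = 3540 − 3039.00000 = 501.00000
t=13: T_13 = 3528.80000; y_13 − T_13 = 4030 − 3528.80000 = 501.20000
t=18: T_18 = 4018.60000; y_18 − T_18 = 4519 − 4018.60000 = 500.40000
Mean deviation: (500.40000 + 501.00000 + 501.20000 + 500.40000) / 4 = 500.750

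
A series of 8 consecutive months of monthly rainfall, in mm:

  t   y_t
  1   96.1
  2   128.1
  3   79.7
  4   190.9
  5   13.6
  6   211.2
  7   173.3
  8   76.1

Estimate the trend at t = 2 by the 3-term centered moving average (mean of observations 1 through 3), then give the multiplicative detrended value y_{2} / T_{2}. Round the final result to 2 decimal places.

Trend T_2 = (96.1 + 128.1 + 79.7) / 3 = 303.9/3 = 101.3000
Ratio to trend: 128.1 / 101.3000 = 1.26

1.26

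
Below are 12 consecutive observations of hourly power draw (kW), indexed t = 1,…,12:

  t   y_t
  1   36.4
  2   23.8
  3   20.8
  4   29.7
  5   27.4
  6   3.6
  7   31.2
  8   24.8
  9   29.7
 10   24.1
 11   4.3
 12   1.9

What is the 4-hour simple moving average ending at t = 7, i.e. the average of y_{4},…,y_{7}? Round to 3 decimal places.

22.975

Sum of periods 4–7: 29.7 + 27.4 + 3.6 + 31.2 = 91.9
Divide by 4: 91.9 / 4 = 22.975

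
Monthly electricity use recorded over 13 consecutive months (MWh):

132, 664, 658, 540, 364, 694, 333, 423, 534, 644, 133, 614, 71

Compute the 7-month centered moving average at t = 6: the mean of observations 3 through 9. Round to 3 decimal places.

Sum of periods 3–9: 658 + 540 + 364 + 694 + 333 + 423 + 534 = 3546
Divide by 7: 3546 / 7 = 506.571

506.571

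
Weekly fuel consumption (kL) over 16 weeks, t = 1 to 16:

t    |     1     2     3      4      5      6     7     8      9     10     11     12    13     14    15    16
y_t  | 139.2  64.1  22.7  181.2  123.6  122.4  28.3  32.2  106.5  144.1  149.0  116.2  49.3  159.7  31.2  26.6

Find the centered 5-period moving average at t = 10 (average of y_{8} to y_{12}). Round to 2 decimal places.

Sum of periods 8–12: 32.2 + 106.5 + 144.1 + 149.0 + 116.2 = 548.0
Divide by 5: 548.0 / 5 = 109.60

109.60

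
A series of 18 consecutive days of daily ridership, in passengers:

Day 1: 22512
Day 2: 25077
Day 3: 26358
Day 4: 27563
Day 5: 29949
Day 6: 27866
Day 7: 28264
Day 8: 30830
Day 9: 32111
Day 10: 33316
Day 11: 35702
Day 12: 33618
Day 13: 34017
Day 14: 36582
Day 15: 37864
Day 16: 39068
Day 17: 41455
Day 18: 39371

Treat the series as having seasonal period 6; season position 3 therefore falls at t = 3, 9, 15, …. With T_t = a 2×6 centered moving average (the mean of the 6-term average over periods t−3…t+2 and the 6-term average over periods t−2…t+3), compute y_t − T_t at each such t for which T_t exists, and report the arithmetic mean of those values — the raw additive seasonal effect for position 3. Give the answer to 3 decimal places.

283.708

Season position 3 occurs at t = 9, 15 (where T_t is defined).
t=9: T_9 = 31827.50000; y_9 − T_9 = 32111 − 31827.50000 = 283.50000
t=15: T_15 = 37580.08333; y_15 − T_15 = 37864 − 37580.08333 = 283.91667
Mean deviation: (283.50000 + 283.91667) / 2 = 283.708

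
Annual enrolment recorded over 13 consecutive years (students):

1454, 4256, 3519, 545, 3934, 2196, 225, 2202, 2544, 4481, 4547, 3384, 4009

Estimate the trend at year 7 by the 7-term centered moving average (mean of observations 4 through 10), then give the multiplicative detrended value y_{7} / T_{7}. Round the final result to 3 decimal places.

Trend T_7 = (545 + 3934 + 2196 + 225 + 2202 + 2544 + 4481) / 7 = 16127/7 = 2303.85714
Ratio to trend: 225 / 2303.85714 = 0.098

0.098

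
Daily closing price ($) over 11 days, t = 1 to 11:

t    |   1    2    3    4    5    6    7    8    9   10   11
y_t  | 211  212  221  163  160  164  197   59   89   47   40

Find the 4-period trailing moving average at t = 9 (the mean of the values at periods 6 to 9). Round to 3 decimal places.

Sum of periods 6–9: 164 + 197 + 59 + 89 = 509
Divide by 4: 509 / 4 = 127.250

127.250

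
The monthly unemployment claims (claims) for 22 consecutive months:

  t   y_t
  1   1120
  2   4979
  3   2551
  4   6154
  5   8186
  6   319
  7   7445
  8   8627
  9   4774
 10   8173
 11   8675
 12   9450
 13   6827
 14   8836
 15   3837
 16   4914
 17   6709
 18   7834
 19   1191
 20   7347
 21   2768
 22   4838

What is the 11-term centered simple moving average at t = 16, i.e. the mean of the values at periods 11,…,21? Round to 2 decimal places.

6217.09

Sum of periods 11–21: 8675 + 9450 + 6827 + 8836 + 3837 + 4914 + 6709 + 7834 + 1191 + 7347 + 2768 = 68388
Divide by 11: 68388 / 11 = 6217.09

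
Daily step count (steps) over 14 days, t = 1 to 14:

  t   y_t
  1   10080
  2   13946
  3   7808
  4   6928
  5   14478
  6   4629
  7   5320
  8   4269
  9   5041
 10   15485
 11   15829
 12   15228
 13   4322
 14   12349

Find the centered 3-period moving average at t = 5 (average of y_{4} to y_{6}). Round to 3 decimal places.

Sum of periods 4–6: 6928 + 14478 + 4629 = 26035
Divide by 3: 26035 / 3 = 8678.333

8678.333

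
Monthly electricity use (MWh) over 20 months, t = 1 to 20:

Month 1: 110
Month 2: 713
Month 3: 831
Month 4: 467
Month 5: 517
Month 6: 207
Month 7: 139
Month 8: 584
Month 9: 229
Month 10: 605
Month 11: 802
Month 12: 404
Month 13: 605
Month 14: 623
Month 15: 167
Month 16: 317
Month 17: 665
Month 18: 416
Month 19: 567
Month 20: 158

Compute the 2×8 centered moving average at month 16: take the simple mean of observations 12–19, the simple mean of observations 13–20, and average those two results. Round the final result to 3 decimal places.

Sum over 12–19: 404 + 605 + 623 + 167 + 317 + 665 + 416 + 567 = 3764
Sum over 13–20: 605 + 623 + 167 + 317 + 665 + 416 + 567 + 158 = 3518
CMA at t=16 = (3764 + 3518) / (2·8) = 7282 / 16 = 455.125

455.125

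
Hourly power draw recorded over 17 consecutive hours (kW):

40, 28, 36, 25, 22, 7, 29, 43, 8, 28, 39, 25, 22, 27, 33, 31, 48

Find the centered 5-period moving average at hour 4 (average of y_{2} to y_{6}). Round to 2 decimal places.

Sum of periods 2–6: 28 + 36 + 25 + 22 + 7 = 118
Divide by 5: 118 / 5 = 23.60

23.60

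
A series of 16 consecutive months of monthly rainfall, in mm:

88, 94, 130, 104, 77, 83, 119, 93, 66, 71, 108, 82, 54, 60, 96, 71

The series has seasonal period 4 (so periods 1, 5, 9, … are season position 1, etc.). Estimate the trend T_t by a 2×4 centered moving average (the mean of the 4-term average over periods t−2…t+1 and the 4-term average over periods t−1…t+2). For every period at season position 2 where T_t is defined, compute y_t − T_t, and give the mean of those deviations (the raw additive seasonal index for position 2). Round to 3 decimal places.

-11.708

Season position 2 occurs at t = 6, 10, 14 (where T_t is defined).
t=6: T_6 = 94.37500; y_6 − T_6 = 83 − 94.37500 = -11.37500
t=10: T_10 = 83.12500; y_10 − T_10 = 71 − 83.12500 = -12.12500
t=14: T_14 = 71.62500; y_14 − T_14 = 60 − 71.62500 = -11.62500
Mean deviation: (-11.37500 + -12.12500 + -11.62500) / 3 = -11.708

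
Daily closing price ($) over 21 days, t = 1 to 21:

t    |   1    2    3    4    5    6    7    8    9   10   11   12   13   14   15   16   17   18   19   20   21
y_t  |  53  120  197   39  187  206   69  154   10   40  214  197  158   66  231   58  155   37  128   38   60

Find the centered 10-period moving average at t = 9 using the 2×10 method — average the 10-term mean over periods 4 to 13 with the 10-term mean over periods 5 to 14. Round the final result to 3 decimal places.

128.750

Sum over 4–13: 39 + 187 + 206 + 69 + 154 + 10 + 40 + 214 + 197 + 158 = 1274
Sum over 5–14: 187 + 206 + 69 + 154 + 10 + 40 + 214 + 197 + 158 + 66 = 1301
CMA at t=9 = (1274 + 1301) / (2·10) = 2575 / 20 = 128.750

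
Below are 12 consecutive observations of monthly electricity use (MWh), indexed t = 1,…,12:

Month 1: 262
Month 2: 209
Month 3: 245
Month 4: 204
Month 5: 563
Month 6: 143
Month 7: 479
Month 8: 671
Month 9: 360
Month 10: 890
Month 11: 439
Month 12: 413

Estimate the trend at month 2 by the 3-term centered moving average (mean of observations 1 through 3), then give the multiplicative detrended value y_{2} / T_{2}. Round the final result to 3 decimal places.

0.876

Trend T_2 = (262 + 209 + 245) / 3 = 716/3 = 238.66667
Ratio to trend: 209 / 238.66667 = 0.876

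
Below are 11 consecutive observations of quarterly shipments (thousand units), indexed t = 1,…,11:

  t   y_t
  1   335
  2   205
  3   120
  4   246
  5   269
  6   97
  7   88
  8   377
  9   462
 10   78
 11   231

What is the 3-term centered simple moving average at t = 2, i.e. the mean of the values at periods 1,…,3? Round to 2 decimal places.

220.00

Sum of periods 1–3: 335 + 205 + 120 = 660
Divide by 3: 660 / 3 = 220.00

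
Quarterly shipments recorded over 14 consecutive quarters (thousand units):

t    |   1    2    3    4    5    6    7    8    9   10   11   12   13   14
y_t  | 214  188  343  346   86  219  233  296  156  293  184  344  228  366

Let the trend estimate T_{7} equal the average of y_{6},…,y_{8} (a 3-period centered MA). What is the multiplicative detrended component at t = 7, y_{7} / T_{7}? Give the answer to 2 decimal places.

Trend T_7 = (219 + 233 + 296) / 3 = 748/3 = 249.3333
Ratio to trend: 233 / 249.3333 = 0.93

0.93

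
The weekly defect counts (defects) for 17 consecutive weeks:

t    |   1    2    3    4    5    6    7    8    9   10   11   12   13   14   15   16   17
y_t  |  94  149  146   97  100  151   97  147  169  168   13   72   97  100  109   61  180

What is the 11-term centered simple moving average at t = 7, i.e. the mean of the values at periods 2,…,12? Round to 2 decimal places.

Sum of periods 2–12: 149 + 146 + 97 + 100 + 151 + 97 + 147 + 169 + 168 + 13 + 72 = 1309
Divide by 11: 1309 / 11 = 119.00

119.00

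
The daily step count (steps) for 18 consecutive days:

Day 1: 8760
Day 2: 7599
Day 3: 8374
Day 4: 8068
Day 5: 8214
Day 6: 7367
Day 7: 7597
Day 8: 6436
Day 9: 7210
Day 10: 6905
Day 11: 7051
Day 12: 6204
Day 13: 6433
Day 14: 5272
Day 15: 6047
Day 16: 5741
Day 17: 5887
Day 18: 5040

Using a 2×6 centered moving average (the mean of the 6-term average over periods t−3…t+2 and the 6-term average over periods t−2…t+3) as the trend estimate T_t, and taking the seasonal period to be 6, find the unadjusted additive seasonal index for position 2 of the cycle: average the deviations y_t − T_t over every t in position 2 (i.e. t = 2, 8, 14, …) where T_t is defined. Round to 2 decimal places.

Season position 2 occurs at t = 8, 14 (where T_t is defined).
t=8: T_8 = 7191.2500; y_8 − T_8 = 6436 − 7191.2500 = -755.2500
t=14: T_14 = 6027.6667; y_14 − T_14 = 5272 − 6027.6667 = -755.6667
Mean deviation: (-755.2500 + -755.6667) / 2 = -755.46

-755.46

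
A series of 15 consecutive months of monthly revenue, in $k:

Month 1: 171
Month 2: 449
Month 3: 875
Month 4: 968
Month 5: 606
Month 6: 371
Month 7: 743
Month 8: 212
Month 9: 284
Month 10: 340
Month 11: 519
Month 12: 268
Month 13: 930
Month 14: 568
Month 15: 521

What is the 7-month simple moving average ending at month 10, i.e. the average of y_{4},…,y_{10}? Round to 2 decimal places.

Sum of periods 4–10: 968 + 606 + 371 + 743 + 212 + 284 + 340 = 3524
Divide by 7: 3524 / 7 = 503.43

503.43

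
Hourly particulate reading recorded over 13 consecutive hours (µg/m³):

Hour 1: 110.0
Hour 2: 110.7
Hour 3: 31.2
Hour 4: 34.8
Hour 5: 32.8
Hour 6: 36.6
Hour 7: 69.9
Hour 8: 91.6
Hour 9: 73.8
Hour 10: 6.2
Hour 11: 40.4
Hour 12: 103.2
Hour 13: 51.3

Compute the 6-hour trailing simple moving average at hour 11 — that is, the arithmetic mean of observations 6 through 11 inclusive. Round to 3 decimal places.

Sum of periods 6–11: 36.6 + 69.9 + 91.6 + 73.8 + 6.2 + 40.4 = 318.5
Divide by 6: 318.5 / 6 = 53.083

53.083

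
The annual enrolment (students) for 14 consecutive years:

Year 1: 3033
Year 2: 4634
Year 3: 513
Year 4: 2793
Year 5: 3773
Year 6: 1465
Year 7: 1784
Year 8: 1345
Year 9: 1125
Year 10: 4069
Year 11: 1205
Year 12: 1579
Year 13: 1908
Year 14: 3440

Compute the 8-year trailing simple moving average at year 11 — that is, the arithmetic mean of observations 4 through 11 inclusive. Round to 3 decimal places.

Sum of periods 4–11: 2793 + 3773 + 1465 + 1784 + 1345 + 1125 + 4069 + 1205 = 17559
Divide by 8: 17559 / 8 = 2194.875

2194.875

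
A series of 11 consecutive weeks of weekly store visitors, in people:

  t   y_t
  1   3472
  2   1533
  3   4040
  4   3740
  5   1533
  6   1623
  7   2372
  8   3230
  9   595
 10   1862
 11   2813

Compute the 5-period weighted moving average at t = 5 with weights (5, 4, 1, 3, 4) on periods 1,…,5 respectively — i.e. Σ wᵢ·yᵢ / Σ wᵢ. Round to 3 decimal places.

Weighted sum: 5·3472 + 4·1533 + 1·4040 + 3·3740 + 4·1533 = 17360 + 6132 + 4040 + 11220 + 6132 = 44884
Weight total: 5 + 4 + 1 + 3 + 4 = 17
WMA = 44884 / 17 = 2640.235

2640.235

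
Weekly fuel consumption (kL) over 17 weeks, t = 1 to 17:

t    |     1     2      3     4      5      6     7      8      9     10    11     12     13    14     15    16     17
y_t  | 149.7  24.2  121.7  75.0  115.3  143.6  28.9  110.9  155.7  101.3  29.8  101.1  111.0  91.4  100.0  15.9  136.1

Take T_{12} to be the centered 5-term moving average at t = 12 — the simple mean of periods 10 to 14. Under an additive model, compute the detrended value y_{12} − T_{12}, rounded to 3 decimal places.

Trend T_12 = (101.3 + 29.8 + 101.1 + 111.0 + 91.4) / 5 = 434.6/5 = 86.92000
Detrended value: 101.1 − 86.92000 = 14.180

14.180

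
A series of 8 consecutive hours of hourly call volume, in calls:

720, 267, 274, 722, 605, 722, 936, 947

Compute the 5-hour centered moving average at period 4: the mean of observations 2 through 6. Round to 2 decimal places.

Sum of periods 2–6: 267 + 274 + 722 + 605 + 722 = 2590
Divide by 5: 2590 / 5 = 518.00

518.00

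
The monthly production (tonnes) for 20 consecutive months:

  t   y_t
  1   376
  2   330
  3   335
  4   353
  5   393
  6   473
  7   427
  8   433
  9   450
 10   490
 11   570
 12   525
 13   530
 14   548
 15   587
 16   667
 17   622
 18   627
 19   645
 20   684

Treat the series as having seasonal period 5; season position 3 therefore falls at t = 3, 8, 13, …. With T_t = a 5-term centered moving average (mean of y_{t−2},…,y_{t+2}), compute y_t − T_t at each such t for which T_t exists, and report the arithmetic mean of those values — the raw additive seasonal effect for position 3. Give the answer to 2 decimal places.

Season position 3 occurs at t = 3, 8, 13, 18 (where T_t is defined).
t=3: T_3 = 357.4000; y_3 − T_3 = 335 − 357.4000 = -22.4000
t=8: T_8 = 454.6000; y_8 − T_8 = 433 − 454.6000 = -21.6000
t=13: T_13 = 552.0000; y_13 − T_13 = 530 − 552.0000 = -22.0000
t=18: T_18 = 649.0000; y_18 − T_18 = 627 − 649.0000 = -22.0000
Mean deviation: (-22.4000 + -21.6000 + -22.0000 + -22.0000) / 4 = -22.00

-22.00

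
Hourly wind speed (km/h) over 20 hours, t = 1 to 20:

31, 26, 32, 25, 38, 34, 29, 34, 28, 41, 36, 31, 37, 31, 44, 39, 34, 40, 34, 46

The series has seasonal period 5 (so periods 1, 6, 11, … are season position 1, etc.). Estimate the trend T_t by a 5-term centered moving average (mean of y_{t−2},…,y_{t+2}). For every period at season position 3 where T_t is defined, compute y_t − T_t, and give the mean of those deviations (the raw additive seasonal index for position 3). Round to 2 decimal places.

Season position 3 occurs at t = 3, 8, 13, 18 (where T_t is defined).
t=3: T_3 = 30.4000; y_3 − T_3 = 32 − 30.4000 = 1.6000
t=8: T_8 = 33.2000; y_8 − T_8 = 34 − 33.2000 = 0.8000
t=13: T_13 = 35.8000; y_13 − T_13 = 37 − 35.8000 = 1.2000
t=18: T_18 = 38.6000; y_18 − T_18 = 40 − 38.6000 = 1.4000
Mean deviation: (1.6000 + 0.8000 + 1.2000 + 1.4000) / 4 = 1.25

1.25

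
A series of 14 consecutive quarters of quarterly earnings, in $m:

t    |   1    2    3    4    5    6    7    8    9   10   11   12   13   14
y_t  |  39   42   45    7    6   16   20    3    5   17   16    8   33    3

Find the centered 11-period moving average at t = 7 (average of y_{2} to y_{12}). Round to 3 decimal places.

16.818

Sum of periods 2–12: 42 + 45 + 7 + 6 + 16 + 20 + 3 + 5 + 17 + 16 + 8 = 185
Divide by 11: 185 / 11 = 16.818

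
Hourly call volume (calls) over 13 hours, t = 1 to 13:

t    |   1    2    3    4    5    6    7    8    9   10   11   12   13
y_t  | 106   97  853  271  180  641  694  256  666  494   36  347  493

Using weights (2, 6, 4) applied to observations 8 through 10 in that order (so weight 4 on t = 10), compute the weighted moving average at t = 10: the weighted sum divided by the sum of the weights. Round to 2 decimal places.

540.33

Weighted sum: 2·256 + 6·666 + 4·494 = 512 + 3996 + 1976 = 6484
Weight total: 2 + 6 + 4 = 12
WMA = 6484 / 12 = 540.33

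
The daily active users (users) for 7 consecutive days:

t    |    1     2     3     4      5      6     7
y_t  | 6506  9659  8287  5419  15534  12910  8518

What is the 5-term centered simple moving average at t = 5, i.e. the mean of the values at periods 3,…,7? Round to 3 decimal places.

Sum of periods 3–7: 8287 + 5419 + 15534 + 12910 + 8518 = 50668
Divide by 5: 50668 / 5 = 10133.600

10133.600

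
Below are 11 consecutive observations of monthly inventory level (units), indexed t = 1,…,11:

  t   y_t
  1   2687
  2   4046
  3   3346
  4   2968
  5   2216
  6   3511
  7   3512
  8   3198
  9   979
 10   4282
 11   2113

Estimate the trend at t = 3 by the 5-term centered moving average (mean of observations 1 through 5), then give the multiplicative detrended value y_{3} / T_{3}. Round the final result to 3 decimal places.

1.096

Trend T_3 = (2687 + 4046 + 3346 + 2968 + 2216) / 5 = 15263/5 = 3052.60000
Ratio to trend: 3346 / 3052.60000 = 1.096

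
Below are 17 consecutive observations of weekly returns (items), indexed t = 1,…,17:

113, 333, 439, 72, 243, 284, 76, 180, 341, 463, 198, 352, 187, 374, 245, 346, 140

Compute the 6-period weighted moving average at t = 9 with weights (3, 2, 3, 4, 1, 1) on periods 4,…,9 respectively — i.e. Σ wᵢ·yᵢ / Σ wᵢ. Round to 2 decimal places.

Weighted sum: 3·72 + 2·243 + 3·284 + 4·76 + 1·180 + 1·341 = 216 + 486 + 852 + 304 + 180 + 341 = 2379
Weight total: 3 + 2 + 3 + 4 + 1 + 1 = 14
WMA = 2379 / 14 = 169.93

169.93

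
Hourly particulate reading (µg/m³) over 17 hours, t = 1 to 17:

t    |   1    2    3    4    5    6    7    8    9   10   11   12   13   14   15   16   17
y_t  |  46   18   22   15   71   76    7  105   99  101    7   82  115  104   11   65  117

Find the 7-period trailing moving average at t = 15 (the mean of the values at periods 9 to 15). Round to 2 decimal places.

74.14

Sum of periods 9–15: 99 + 101 + 7 + 82 + 115 + 104 + 11 = 519
Divide by 7: 519 / 7 = 74.14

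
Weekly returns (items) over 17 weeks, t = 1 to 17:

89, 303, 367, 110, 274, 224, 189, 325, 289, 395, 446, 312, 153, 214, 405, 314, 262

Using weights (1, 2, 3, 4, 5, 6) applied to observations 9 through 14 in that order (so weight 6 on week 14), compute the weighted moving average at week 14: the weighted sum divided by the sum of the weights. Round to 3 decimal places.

Weighted sum: 1·289 + 2·395 + 3·446 + 4·312 + 5·153 + 6·214 = 289 + 790 + 1338 + 1248 + 765 + 1284 = 5714
Weight total: 1 + 2 + 3 + 4 + 5 + 6 = 21
WMA = 5714 / 21 = 272.095

272.095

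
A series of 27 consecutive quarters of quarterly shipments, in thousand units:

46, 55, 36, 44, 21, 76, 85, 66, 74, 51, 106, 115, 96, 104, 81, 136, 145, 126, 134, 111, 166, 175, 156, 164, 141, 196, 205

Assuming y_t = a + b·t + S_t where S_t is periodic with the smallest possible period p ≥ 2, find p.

5

First differences y_{t+1} − y_t: 9, -19, 8, -23, 55, 9, -19, 8, -23, 55, 9, -19, …
The difference pattern repeats every 5 terms and not for any smaller step, so p = 5.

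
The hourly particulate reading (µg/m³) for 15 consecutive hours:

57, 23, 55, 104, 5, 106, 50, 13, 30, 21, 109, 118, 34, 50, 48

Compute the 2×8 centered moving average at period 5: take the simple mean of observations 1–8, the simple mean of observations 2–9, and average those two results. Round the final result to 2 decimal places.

49.94

Sum over 1–8: 57 + 23 + 55 + 104 + 5 + 106 + 50 + 13 = 413
Sum over 2–9: 23 + 55 + 104 + 5 + 106 + 50 + 13 + 30 = 386
CMA at t=5 = (413 + 386) / (2·8) = 799 / 16 = 49.94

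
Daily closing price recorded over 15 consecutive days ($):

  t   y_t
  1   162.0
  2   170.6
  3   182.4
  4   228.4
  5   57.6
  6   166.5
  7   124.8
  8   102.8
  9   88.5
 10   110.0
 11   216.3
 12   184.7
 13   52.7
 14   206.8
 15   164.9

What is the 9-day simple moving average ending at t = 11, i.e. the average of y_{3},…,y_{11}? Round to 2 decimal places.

141.92

Sum of periods 3–11: 182.4 + 228.4 + 57.6 + 166.5 + 124.8 + 102.8 + 88.5 + 110.0 + 216.3 = 1277.3
Divide by 9: 1277.3 / 9 = 141.92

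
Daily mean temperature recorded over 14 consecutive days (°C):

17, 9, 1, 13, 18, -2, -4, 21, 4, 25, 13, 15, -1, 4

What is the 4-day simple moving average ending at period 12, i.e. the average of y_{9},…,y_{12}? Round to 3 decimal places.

Sum of periods 9–12: 4 + 25 + 13 + 15 = 57
Divide by 4: 57 / 4 = 14.250

14.250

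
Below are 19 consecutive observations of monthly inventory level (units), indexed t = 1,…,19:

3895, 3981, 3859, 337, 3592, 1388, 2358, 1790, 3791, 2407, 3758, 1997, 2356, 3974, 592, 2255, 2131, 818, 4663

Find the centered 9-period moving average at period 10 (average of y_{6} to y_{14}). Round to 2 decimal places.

Sum of periods 6–14: 1388 + 2358 + 1790 + 3791 + 2407 + 3758 + 1997 + 2356 + 3974 = 23819
Divide by 9: 23819 / 9 = 2646.56

2646.56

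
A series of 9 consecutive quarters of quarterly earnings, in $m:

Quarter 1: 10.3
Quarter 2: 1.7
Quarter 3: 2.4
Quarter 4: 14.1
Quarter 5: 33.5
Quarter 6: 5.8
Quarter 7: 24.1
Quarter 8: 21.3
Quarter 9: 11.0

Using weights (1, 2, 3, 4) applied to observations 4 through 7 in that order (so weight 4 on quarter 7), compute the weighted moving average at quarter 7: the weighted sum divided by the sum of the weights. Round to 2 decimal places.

Weighted sum: 1·14.1 + 2·33.5 + 3·5.8 + 4·24.1 = 14.1 + 67.0 + 17.4 + 96.4 = 194.9
Weight total: 1 + 2 + 3 + 4 = 10
WMA = 194.9 / 10 = 19.49

19.49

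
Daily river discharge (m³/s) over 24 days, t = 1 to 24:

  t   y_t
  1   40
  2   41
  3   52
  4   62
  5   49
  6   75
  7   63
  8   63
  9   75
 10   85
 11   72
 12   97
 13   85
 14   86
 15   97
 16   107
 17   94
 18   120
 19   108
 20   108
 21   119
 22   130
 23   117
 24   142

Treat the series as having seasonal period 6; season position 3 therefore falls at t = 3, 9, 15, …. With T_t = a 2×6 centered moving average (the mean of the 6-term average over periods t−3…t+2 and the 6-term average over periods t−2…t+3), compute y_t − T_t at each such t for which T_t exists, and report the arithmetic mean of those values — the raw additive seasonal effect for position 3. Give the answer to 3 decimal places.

0.639

Season position 3 occurs at t = 9, 15, 21 (where T_t is defined).
t=9: T_9 = 74.00000; y_9 − T_9 = 75 − 74.00000 = 1.00000
t=15: T_15 = 96.25000; y_15 − T_15 = 97 − 96.25000 = 0.75000
t=21: T_21 = 118.83333; y_21 − T_21 = 119 − 118.83333 = 0.16667
Mean deviation: (1.00000 + 0.75000 + 0.16667) / 3 = 0.639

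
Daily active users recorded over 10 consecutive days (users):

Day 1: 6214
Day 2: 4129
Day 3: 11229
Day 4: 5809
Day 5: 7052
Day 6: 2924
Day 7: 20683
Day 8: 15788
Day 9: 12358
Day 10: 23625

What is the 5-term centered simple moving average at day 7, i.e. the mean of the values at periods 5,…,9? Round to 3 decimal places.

Sum of periods 5–9: 7052 + 2924 + 20683 + 15788 + 12358 = 58805
Divide by 5: 58805 / 5 = 11761.000

11761.000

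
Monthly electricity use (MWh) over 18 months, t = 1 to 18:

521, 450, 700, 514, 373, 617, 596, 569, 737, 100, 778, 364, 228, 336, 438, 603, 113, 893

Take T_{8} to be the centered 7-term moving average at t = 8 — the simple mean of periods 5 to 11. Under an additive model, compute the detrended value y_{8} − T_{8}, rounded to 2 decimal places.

30.43

Trend T_8 = (373 + 617 + 596 + 569 + 737 + 100 + 778) / 7 = 3770/7 = 538.5714
Detrended value: 569 − 538.5714 = 30.43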